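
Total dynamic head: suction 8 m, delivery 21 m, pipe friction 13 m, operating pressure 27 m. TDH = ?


TDH = Hs + Hd + hf + Hp = 8 + 21 + 13 + 27 = 69

69 m


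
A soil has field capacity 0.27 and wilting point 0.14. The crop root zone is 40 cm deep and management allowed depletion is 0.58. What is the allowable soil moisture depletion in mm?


SMD = (FC - PWP) * d * MAD * 10
SMD = (0.27 - 0.14) * 40 * 0.58 * 10
SMD = 0.1300 * 40 * 0.58 * 10

30.1600 mm


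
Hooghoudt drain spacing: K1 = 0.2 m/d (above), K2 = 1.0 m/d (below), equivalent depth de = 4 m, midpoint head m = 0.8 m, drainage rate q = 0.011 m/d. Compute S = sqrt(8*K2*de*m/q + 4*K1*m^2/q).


S^2 = 8*K2*de*m/q + 4*K1*m^2/q
S^2 = 8*1.0*4*0.8/0.011 + 4*0.2*0.8^2/0.011
S = sqrt(2373.8182)

48.7218 m


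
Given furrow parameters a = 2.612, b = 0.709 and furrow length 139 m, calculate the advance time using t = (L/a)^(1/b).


t = (L/a)^(1/b)
t = (139/2.612)^(1/0.709)
t = 53.215926^(1/0.709)

271.9402 min


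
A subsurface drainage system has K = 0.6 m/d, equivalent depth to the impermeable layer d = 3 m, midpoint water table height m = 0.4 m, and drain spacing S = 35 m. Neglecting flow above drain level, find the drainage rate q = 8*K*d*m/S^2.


q = 8*K*d*m/S^2
q = 8*0.6*3*0.4/35^2
q = 5.7600 / 1225

0.0047 m/d


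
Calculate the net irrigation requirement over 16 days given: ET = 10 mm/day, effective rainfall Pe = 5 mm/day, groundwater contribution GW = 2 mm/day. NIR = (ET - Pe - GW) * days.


Daily deficit = ET - Pe - GW = 10 - 5 - 2 = 3 mm/day
NIR = 3 * 16 = 48 mm

48.0000 mm


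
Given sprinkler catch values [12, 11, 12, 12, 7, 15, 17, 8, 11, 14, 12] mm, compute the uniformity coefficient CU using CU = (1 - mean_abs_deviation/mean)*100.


mean = 11.909091 mm
MAD = 1.933884 mm
CU = (1 - 1.933884/11.909091)*100

83.7613 %


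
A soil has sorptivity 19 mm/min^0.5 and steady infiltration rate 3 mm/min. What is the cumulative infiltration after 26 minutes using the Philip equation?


F = S*sqrt(t) + A*t
F = 19*sqrt(26) + 3*26
F = 19*5.099020 + 78

174.8814 mm


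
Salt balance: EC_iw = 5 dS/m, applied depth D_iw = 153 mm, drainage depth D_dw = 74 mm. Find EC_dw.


EC_dw = EC_iw * D_iw / D_dw
EC_dw = 5 * 153 / 74
EC_dw = 765 / 74

10.3378 dS/m


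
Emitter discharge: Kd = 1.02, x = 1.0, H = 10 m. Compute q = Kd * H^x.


q = Kd * H^x = 1.02 * 10^1.0 = 1.02 * 10.000000

10.2000 L/h


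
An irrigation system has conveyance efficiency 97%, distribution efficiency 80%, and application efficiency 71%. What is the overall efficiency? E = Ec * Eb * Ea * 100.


Ec = 0.97, Eb = 0.8, Ea = 0.71
E = 0.97 * 0.8 * 0.71 * 100 = 55.0960%

55.0960 %


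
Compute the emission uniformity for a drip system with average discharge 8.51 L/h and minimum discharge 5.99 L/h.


EU = (q_min/q_avg)*100 = (5.99/8.51)*100 = 70.3878%

70.3878 %


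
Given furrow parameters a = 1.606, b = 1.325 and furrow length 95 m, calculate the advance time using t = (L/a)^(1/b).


t = (L/a)^(1/b)
t = (95/1.606)^(1/1.325)
t = 59.153176^(1/1.325)

21.7441 min


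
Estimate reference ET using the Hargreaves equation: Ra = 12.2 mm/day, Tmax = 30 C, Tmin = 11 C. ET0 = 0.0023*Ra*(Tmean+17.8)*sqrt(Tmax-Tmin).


Tmean = (Tmax + Tmin)/2 = (30 + 11)/2 = 20.5
ET0 = 0.0023 * 12.2 * (20.5 + 17.8) * sqrt(30 - 11)
ET0 = 0.0023 * 12.2 * 38.3 * 4.358899

4.6845 mm/day


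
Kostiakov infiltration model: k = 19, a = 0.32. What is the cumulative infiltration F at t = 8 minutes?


F = k * t^a = 19 * 8^0.32
F = 19 * 1.945310

36.9609 mm


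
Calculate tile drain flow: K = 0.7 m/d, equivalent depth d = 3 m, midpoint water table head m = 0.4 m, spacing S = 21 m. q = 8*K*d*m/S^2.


q = 8*K*d*m/S^2
q = 8*0.7*3*0.4/21^2
q = 6.7200 / 441

0.0152 m/d


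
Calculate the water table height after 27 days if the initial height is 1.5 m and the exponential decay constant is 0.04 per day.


m = m0 * exp(-k*t)
m = 1.5 * exp(-0.04 * 27)
m = 1.5 * exp(-1.0800)

0.5094 m


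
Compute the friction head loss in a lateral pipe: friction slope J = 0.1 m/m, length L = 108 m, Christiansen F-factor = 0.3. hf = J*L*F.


hf = J * L * F = 0.1 * 108 * 0.3 = 3.2400 m

3.2400 m


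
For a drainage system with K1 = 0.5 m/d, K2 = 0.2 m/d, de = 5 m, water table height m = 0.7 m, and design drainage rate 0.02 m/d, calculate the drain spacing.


S^2 = 8*K2*de*m/q + 4*K1*m^2/q
S^2 = 8*0.2*5*0.7/0.02 + 4*0.5*0.7^2/0.02
S = sqrt(329.0000)

18.1384 m


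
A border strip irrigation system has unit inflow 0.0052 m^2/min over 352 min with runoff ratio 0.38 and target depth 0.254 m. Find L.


L = q*t/((1+r)*Z)
L = 0.0052*352/((1+0.38)*0.254)
L = 1.8304/0.35052

5.2220 m


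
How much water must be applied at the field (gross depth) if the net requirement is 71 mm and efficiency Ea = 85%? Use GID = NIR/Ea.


Ea = 85% = 0.85
GID = NIR / Ea = 71 / 0.85 = 83.5294 mm

83.5294 mm


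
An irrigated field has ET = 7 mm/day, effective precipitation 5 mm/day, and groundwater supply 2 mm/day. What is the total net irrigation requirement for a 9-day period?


Daily deficit = ET - Pe - GW = 7 - 5 - 2 = 0 mm/day
NIR = 0 * 9 = 0 mm

0 mm


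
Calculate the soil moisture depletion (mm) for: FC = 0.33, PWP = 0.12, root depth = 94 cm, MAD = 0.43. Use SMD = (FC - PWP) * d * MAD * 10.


SMD = (FC - PWP) * d * MAD * 10
SMD = (0.33 - 0.12) * 94 * 0.43 * 10
SMD = 0.2100 * 94 * 0.43 * 10

84.8820 mm


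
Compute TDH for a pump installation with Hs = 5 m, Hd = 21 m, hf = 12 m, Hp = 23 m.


TDH = Hs + Hd + hf + Hp = 5 + 21 + 12 + 23 = 61

61 m


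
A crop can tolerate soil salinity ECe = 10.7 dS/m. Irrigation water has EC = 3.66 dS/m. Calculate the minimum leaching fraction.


LR = ECiw / (5*ECe - ECiw)
LR = 3.66 / (5*10.7 - 3.66)
LR = 3.66 / 49.8400

0.0734


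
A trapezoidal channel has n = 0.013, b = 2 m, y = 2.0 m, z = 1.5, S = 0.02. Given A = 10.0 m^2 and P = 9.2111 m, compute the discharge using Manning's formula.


R = A/P = 10.0/9.2111 = 1.085647
Q = (1/0.013) * 10.0 * 1.085647^(2/3) * 0.02^0.5

114.9117 m^3/s


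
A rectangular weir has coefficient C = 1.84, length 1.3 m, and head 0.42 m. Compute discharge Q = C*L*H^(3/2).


Q = C * L * H^(3/2) = 1.84 * 1.3 * 0.42^1.5 = 1.84 * 1.3 * 0.272191

0.6511 m^3/s


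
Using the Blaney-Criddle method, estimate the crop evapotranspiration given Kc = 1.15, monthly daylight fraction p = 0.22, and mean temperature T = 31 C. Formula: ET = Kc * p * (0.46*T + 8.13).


ET = Kc * p * (0.46*T + 8.13)
ET = 1.15 * 0.22 * (0.46*31 + 8.13)
ET = 1.15 * 0.22 * 22.3900

5.6647 mm/day


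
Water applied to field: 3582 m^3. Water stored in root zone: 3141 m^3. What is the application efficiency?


Ea = V_root / V_field * 100 = 3141 / 3582 * 100 = 87.6884%

87.6884 %


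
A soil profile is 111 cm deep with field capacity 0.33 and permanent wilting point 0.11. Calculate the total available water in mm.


AWC = (FC - PWP) * d * 10
AWC = (0.33 - 0.11) * 111 * 10
AWC = 0.2200 * 111 * 10

244.2000 mm


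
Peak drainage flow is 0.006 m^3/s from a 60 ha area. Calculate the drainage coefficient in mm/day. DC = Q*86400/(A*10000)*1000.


DC = Q * 86400 / (A * 10000) * 1000
DC = 0.006 * 86400 / (60 * 10000) * 1000
DC = 518400.0000 / 600000

0.8640 mm/day


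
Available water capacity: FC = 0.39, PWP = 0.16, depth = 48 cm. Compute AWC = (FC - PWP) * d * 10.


AWC = (FC - PWP) * d * 10
AWC = (0.39 - 0.16) * 48 * 10
AWC = 0.2300 * 48 * 10

110.4000 mm


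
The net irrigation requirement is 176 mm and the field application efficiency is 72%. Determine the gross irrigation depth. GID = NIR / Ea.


Ea = 72% = 0.72
GID = NIR / Ea = 176 / 0.72 = 244.4444 mm

244.4444 mm


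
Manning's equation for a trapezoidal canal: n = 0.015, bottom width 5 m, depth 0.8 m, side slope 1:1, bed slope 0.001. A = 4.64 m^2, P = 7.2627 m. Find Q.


R = A/P = 4.64/7.2627 = 0.638881
Q = (1/0.015) * 4.64 * 0.638881^(2/3) * 0.001^0.5

7.2562 m^3/s


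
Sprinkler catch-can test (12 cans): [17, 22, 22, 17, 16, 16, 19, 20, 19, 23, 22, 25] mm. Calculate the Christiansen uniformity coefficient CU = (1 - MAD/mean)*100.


mean = 19.833333 mm
MAD = 2.500000 mm
CU = (1 - 2.500000/19.833333)*100

87.3950 %


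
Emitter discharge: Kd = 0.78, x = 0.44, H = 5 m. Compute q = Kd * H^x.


q = Kd * H^x = 0.78 * 5^0.44 = 0.78 * 2.030237

1.5836 L/h


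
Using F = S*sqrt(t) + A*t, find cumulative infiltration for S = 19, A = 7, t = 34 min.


F = S*sqrt(t) + A*t
F = 19*sqrt(34) + 7*34
F = 19*5.830952 + 238

348.7881 mm


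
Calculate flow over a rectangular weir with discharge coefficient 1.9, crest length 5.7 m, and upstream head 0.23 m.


Q = C * L * H^(3/2) = 1.9 * 5.7 * 0.23^1.5 = 1.9 * 5.7 * 0.110304

1.1946 m^3/s


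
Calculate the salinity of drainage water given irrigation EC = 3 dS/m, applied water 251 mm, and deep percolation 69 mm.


EC_dw = EC_iw * D_iw / D_dw
EC_dw = 3 * 251 / 69
EC_dw = 753 / 69

10.9130 dS/m


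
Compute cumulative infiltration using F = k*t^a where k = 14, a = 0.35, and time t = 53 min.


F = k * t^a = 14 * 53^0.35
F = 14 * 4.013253

56.1855 mm


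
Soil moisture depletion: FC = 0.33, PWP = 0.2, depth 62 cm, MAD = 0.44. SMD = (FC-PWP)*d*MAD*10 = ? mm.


SMD = (FC - PWP) * d * MAD * 10
SMD = (0.33 - 0.2) * 62 * 0.44 * 10
SMD = 0.1300 * 62 * 0.44 * 10

35.4640 mm


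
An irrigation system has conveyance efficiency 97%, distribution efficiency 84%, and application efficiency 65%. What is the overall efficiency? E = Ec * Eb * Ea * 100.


Ec = 0.97, Eb = 0.84, Ea = 0.65
E = 0.97 * 0.84 * 0.65 * 100 = 52.9620%

52.9620 %


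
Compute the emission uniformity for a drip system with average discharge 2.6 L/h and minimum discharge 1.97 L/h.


EU = (q_min/q_avg)*100 = (1.97/2.6)*100 = 75.7692%

75.7692 %


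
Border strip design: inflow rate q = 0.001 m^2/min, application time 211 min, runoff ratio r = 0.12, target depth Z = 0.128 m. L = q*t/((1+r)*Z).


L = q*t/((1+r)*Z)
L = 0.001*211/((1+0.12)*0.128)
L = 0.211/0.14336

1.4718 m


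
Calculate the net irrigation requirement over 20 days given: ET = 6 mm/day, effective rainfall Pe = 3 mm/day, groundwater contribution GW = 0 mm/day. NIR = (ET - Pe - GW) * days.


Daily deficit = ET - Pe - GW = 6 - 3 - 0 = 3 mm/day
NIR = 3 * 20 = 60 mm

60.0000 mm


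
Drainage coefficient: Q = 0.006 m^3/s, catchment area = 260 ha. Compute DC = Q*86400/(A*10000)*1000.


DC = Q * 86400 / (A * 10000) * 1000
DC = 0.006 * 86400 / (260 * 10000) * 1000
DC = 518400.0000 / 2600000

0.1994 mm/day


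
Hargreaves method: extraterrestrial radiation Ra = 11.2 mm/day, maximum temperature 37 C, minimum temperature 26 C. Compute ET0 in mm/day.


Tmean = (Tmax + Tmin)/2 = (37 + 26)/2 = 31.5
ET0 = 0.0023 * 11.2 * (31.5 + 17.8) * sqrt(37 - 26)
ET0 = 0.0023 * 11.2 * 49.3 * 3.316625

4.2120 mm/day


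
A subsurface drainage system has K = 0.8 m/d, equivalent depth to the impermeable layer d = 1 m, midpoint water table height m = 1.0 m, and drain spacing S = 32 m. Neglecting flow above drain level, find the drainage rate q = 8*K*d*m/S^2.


q = 8*K*d*m/S^2
q = 8*0.8*1*1.0/32^2
q = 6.4000 / 1024

0.0063 m/d


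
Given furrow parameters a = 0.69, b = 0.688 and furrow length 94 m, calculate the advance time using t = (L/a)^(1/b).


t = (L/a)^(1/b)
t = (94/0.69)^(1/0.688)
t = 136.231884^(1/0.688)

1265.1714 min


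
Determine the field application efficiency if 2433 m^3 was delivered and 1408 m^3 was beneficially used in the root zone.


Ea = V_root / V_field * 100 = 1408 / 2433 * 100 = 57.8709%

57.8709 %


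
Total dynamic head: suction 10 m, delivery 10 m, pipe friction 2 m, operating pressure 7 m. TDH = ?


TDH = Hs + Hd + hf + Hp = 10 + 10 + 2 + 7 = 29

29 m


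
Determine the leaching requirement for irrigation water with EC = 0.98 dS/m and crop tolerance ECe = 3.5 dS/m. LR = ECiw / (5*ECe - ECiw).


LR = ECiw / (5*ECe - ECiw)
LR = 0.98 / (5*3.5 - 0.98)
LR = 0.98 / 16.5200

0.0593


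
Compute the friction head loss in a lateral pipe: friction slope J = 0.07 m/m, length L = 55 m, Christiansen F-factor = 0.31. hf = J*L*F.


hf = J * L * F = 0.07 * 55 * 0.31 = 1.1935 m

1.1935 m


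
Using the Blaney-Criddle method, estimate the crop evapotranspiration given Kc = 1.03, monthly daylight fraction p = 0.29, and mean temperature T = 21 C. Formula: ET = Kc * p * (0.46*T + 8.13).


ET = Kc * p * (0.46*T + 8.13)
ET = 1.03 * 0.29 * (0.46*21 + 8.13)
ET = 1.03 * 0.29 * 17.7900

5.3139 mm/day


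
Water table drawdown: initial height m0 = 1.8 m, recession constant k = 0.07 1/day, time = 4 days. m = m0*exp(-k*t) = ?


m = m0 * exp(-k*t)
m = 1.8 * exp(-0.07 * 4)
m = 1.8 * exp(-0.2800)

1.3604 m


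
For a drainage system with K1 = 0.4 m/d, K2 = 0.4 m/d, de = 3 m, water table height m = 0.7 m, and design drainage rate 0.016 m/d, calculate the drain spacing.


S^2 = 8*K2*de*m/q + 4*K1*m^2/q
S^2 = 8*0.4*3*0.7/0.016 + 4*0.4*0.7^2/0.016
S = sqrt(469.0000)

21.6564 m


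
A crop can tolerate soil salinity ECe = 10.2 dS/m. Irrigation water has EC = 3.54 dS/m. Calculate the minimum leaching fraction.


LR = ECiw / (5*ECe - ECiw)
LR = 3.54 / (5*10.2 - 3.54)
LR = 3.54 / 47.4600

0.0746


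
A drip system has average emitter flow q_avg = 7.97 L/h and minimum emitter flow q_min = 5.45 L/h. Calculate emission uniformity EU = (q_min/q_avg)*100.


EU = (q_min/q_avg)*100 = (5.45/7.97)*100 = 68.3814%

68.3814 %


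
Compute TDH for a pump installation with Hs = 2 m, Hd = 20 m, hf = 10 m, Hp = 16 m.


TDH = Hs + Hd + hf + Hp = 2 + 20 + 10 + 16 = 48

48 m


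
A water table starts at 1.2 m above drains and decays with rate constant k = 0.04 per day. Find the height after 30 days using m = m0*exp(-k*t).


m = m0 * exp(-k*t)
m = 1.2 * exp(-0.04 * 30)
m = 1.2 * exp(-1.2000)

0.3614 m


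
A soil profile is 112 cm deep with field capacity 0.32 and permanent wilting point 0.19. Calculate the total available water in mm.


AWC = (FC - PWP) * d * 10
AWC = (0.32 - 0.19) * 112 * 10
AWC = 0.1300 * 112 * 10

145.6000 mm


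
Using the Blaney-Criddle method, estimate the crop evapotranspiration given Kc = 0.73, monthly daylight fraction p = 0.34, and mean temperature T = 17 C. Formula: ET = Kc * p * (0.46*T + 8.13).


ET = Kc * p * (0.46*T + 8.13)
ET = 0.73 * 0.34 * (0.46*17 + 8.13)
ET = 0.73 * 0.34 * 15.9500

3.9588 mm/day


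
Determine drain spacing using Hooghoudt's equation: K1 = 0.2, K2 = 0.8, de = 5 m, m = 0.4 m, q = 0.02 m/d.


S^2 = 8*K2*de*m/q + 4*K1*m^2/q
S^2 = 8*0.8*5*0.4/0.02 + 4*0.2*0.4^2/0.02
S = sqrt(646.4000)

25.4244 m


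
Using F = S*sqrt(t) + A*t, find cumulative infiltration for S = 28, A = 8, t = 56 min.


F = S*sqrt(t) + A*t
F = 28*sqrt(56) + 8*56
F = 28*7.483315 + 448

657.5328 mm


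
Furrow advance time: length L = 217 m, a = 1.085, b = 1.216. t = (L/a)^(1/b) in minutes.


t = (L/a)^(1/b)
t = (217/1.085)^(1/1.216)
t = 200.000000^(1/1.216)

78.0359 min


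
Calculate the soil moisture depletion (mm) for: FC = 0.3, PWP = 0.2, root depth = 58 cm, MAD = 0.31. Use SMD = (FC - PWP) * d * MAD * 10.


SMD = (FC - PWP) * d * MAD * 10
SMD = (0.3 - 0.2) * 58 * 0.31 * 10
SMD = 0.1000 * 58 * 0.31 * 10

17.9800 mm


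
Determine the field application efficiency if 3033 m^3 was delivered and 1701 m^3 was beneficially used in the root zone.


Ea = V_root / V_field * 100 = 1701 / 3033 * 100 = 56.0831%

56.0831 %


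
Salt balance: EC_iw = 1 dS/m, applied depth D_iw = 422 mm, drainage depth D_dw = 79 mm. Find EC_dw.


EC_dw = EC_iw * D_iw / D_dw
EC_dw = 1 * 422 / 79
EC_dw = 422 / 79

5.3418 dS/m


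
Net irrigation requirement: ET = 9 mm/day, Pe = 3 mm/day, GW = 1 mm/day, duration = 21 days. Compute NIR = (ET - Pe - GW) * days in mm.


Daily deficit = ET - Pe - GW = 9 - 3 - 1 = 5 mm/day
NIR = 5 * 21 = 105 mm

105.0000 mm


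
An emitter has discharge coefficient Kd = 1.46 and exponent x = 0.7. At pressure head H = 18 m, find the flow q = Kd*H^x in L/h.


q = Kd * H^x = 1.46 * 18^0.7 = 1.46 * 7.562942

11.0419 L/h


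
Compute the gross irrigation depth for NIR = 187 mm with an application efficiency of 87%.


Ea = 87% = 0.87
GID = NIR / Ea = 187 / 0.87 = 214.9425 mm

214.9425 mm


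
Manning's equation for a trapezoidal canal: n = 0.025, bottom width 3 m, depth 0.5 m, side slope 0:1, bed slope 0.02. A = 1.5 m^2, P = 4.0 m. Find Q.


R = A/P = 1.5/4.0 = 0.375000
Q = (1/0.025) * 1.5 * 0.375000^(2/3) * 0.02^0.5

4.4125 m^3/s


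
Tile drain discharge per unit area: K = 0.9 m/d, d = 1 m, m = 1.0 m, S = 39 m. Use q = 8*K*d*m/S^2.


q = 8*K*d*m/S^2
q = 8*0.9*1*1.0/39^2
q = 7.2000 / 1521

0.0047 m/d


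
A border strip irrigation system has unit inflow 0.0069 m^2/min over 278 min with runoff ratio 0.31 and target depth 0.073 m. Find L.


L = q*t/((1+r)*Z)
L = 0.0069*278/((1+0.31)*0.073)
L = 1.9182/0.09563

20.0586 m


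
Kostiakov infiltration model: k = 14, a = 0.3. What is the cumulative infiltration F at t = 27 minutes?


F = k * t^a = 14 * 27^0.3
F = 14 * 2.687875

37.6303 mm


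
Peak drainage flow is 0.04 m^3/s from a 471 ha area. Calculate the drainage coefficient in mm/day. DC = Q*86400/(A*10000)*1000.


DC = Q * 86400 / (A * 10000) * 1000
DC = 0.04 * 86400 / (471 * 10000) * 1000
DC = 3456000.0000 / 4710000

0.7338 mm/day


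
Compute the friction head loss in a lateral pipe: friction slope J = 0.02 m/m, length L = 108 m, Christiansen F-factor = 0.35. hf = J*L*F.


hf = J * L * F = 0.02 * 108 * 0.35 = 0.7560 m

0.7560 m


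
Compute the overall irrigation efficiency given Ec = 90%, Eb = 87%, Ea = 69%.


Ec = 0.9, Eb = 0.87, Ea = 0.69
E = 0.9 * 0.87 * 0.69 * 100 = 54.0270%

54.0270 %


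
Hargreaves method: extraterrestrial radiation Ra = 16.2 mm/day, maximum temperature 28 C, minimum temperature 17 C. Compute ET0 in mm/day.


Tmean = (Tmax + Tmin)/2 = (28 + 17)/2 = 22.5
ET0 = 0.0023 * 16.2 * (22.5 + 17.8) * sqrt(28 - 17)
ET0 = 0.0023 * 16.2 * 40.3 * 3.316625

4.9802 mm/day


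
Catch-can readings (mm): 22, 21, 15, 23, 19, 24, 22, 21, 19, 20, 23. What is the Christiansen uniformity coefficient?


mean = 20.818182 mm
MAD = 1.867769 mm
CU = (1 - 1.867769/20.818182)*100

91.0282 %


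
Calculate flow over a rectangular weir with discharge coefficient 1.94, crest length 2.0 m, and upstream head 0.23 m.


Q = C * L * H^(3/2) = 1.94 * 2.0 * 0.23^1.5 = 1.94 * 2.0 * 0.110304

0.4280 m^3/s


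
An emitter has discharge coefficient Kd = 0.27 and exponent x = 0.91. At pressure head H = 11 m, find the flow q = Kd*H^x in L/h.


q = Kd * H^x = 0.27 * 11^0.91 = 0.27 * 8.864767

2.3935 L/h


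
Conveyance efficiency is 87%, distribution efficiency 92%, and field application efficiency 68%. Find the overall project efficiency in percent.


Ec = 0.87, Eb = 0.92, Ea = 0.68
E = 0.87 * 0.92 * 0.68 * 100 = 54.4272%

54.4272 %


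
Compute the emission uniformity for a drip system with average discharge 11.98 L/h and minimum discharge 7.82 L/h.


EU = (q_min/q_avg)*100 = (7.82/11.98)*100 = 65.2755%

65.2755 %


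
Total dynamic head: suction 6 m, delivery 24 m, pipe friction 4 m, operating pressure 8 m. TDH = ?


TDH = Hs + Hd + hf + Hp = 6 + 24 + 4 + 8 = 42

42 m


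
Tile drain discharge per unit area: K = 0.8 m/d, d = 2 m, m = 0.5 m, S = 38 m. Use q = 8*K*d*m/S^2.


q = 8*K*d*m/S^2
q = 8*0.8*2*0.5/38^2
q = 6.4000 / 1444

0.0044 m/d


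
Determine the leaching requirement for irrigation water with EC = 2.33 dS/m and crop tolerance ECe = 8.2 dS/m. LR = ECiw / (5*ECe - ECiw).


LR = ECiw / (5*ECe - ECiw)
LR = 2.33 / (5*8.2 - 2.33)
LR = 2.33 / 38.6700

0.0603


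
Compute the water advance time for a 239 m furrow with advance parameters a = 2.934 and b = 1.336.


t = (L/a)^(1/b)
t = (239/2.934)^(1/1.336)
t = 81.458759^(1/1.336)

26.9366 min


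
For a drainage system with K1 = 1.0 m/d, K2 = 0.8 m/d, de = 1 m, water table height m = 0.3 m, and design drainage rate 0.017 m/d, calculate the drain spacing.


S^2 = 8*K2*de*m/q + 4*K1*m^2/q
S^2 = 8*0.8*1*0.3/0.017 + 4*1.0*0.3^2/0.017
S = sqrt(134.1176)

11.5809 m


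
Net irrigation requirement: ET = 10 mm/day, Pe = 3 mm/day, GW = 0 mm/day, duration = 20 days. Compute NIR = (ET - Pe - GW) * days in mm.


Daily deficit = ET - Pe - GW = 10 - 3 - 0 = 7 mm/day
NIR = 7 * 20 = 140 mm

140.0000 mm


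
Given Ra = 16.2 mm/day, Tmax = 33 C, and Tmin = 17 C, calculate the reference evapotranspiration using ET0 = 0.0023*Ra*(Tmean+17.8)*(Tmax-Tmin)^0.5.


Tmean = (Tmax + Tmin)/2 = (33 + 17)/2 = 25.0
ET0 = 0.0023 * 16.2 * (25.0 + 17.8) * sqrt(33 - 17)
ET0 = 0.0023 * 16.2 * 42.8 * 4.000000

6.3789 mm/day


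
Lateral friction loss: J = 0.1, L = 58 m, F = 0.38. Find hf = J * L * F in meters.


hf = J * L * F = 0.1 * 58 * 0.38 = 2.2040 m

2.2040 m


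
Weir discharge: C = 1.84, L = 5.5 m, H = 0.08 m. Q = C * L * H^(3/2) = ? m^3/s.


Q = C * L * H^(3/2) = 1.84 * 5.5 * 0.08^1.5 = 1.84 * 5.5 * 0.022627

0.2290 m^3/s


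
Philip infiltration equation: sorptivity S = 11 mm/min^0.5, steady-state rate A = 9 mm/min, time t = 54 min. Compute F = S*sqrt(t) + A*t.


F = S*sqrt(t) + A*t
F = 11*sqrt(54) + 9*54
F = 11*7.348469 + 486

566.8332 mm


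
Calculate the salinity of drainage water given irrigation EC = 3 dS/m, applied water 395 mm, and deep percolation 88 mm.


EC_dw = EC_iw * D_iw / D_dw
EC_dw = 3 * 395 / 88
EC_dw = 1185 / 88

13.4659 dS/m


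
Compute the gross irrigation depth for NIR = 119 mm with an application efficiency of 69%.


Ea = 69% = 0.69
GID = NIR / Ea = 119 / 0.69 = 172.4638 mm

172.4638 mm


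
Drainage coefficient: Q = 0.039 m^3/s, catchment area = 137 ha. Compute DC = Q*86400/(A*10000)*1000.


DC = Q * 86400 / (A * 10000) * 1000
DC = 0.039 * 86400 / (137 * 10000) * 1000
DC = 3369600.0000 / 1370000

2.4596 mm/day


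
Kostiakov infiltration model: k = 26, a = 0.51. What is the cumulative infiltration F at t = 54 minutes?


F = k * t^a = 26 * 54^0.51
F = 26 * 7.647523

198.8356 mm


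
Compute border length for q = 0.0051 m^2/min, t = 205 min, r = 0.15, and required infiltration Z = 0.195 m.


L = q*t/((1+r)*Z)
L = 0.0051*205/((1+0.15)*0.195)
L = 1.0455/0.22425

4.6622 m


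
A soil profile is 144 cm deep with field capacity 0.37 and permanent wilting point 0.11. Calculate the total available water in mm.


AWC = (FC - PWP) * d * 10
AWC = (0.37 - 0.11) * 144 * 10
AWC = 0.2600 * 144 * 10

374.4000 mm


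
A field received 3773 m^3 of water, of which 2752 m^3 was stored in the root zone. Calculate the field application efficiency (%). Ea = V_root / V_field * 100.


Ea = V_root / V_field * 100 = 2752 / 3773 * 100 = 72.9393%

72.9393 %


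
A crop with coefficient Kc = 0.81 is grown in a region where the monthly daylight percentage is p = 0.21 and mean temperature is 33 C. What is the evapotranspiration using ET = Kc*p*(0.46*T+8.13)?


ET = Kc * p * (0.46*T + 8.13)
ET = 0.81 * 0.21 * (0.46*33 + 8.13)
ET = 0.81 * 0.21 * 23.3100

3.9650 mm/day


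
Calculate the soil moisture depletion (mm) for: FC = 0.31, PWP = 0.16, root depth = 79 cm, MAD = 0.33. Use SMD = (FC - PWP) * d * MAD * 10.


SMD = (FC - PWP) * d * MAD * 10
SMD = (0.31 - 0.16) * 79 * 0.33 * 10
SMD = 0.1500 * 79 * 0.33 * 10

39.1050 mm


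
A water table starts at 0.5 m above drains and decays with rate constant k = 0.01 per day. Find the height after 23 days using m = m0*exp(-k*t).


m = m0 * exp(-k*t)
m = 0.5 * exp(-0.01 * 23)
m = 0.5 * exp(-0.2300)

0.3973 m


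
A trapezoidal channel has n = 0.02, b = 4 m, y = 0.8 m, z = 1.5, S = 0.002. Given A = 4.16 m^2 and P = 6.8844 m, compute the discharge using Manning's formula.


R = A/P = 4.16/6.8844 = 0.604265
Q = (1/0.02) * 4.16 * 0.604265^(2/3) * 0.002^0.5

6.6486 m^3/s


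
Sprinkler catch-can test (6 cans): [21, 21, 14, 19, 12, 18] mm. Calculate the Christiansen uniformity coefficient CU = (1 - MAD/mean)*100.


mean = 17.500000 mm
MAD = 3.000000 mm
CU = (1 - 3.000000/17.500000)*100

82.8571 %


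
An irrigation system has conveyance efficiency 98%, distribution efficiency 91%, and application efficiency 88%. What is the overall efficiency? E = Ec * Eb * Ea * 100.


Ec = 0.98, Eb = 0.91, Ea = 0.88
E = 0.98 * 0.91 * 0.88 * 100 = 78.4784%

78.4784 %


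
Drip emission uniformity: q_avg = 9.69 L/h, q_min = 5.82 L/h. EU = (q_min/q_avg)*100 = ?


EU = (q_min/q_avg)*100 = (5.82/9.69)*100 = 60.0619%

60.0619 %


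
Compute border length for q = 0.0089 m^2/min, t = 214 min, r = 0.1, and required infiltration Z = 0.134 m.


L = q*t/((1+r)*Z)
L = 0.0089*214/((1+0.1)*0.134)
L = 1.9046/0.1474

12.9213 m


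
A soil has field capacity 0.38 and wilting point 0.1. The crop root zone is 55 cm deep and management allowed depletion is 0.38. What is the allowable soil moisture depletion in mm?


SMD = (FC - PWP) * d * MAD * 10
SMD = (0.38 - 0.1) * 55 * 0.38 * 10
SMD = 0.2800 * 55 * 0.38 * 10

58.5200 mm


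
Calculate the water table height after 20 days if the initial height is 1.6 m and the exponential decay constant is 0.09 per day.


m = m0 * exp(-k*t)
m = 1.6 * exp(-0.09 * 20)
m = 1.6 * exp(-1.8000)

0.2645 m


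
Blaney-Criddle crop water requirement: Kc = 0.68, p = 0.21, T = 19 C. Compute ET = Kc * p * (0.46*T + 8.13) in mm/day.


ET = Kc * p * (0.46*T + 8.13)
ET = 0.68 * 0.21 * (0.46*19 + 8.13)
ET = 0.68 * 0.21 * 16.8700

2.4090 mm/day


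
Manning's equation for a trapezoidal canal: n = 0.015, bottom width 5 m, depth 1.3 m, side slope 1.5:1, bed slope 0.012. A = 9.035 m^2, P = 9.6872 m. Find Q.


R = A/P = 9.035/9.6872 = 0.932674
Q = (1/0.015) * 9.035 * 0.932674^(2/3) * 0.012^0.5

62.9865 m^3/s


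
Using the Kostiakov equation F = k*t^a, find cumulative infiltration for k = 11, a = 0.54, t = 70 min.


F = k * t^a = 11 * 70^0.54
F = 11 * 9.916375

109.0801 mm


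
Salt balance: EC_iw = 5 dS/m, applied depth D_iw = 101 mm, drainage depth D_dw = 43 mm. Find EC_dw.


EC_dw = EC_iw * D_iw / D_dw
EC_dw = 5 * 101 / 43
EC_dw = 505 / 43

11.7442 dS/m


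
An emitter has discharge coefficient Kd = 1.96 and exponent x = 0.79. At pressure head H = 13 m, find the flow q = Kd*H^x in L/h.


q = Kd * H^x = 1.96 * 13^0.79 = 1.96 * 7.586042

14.8686 L/h


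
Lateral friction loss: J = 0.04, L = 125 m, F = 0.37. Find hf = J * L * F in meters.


hf = J * L * F = 0.04 * 125 * 0.37 = 1.8500 m

1.8500 m


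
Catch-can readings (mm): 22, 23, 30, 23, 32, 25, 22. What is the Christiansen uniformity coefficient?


mean = 25.285714 mm
MAD = 3.265306 mm
CU = (1 - 3.265306/25.285714)*100

87.0864 %


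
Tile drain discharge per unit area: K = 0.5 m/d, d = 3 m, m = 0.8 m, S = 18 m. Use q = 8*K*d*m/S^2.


q = 8*K*d*m/S^2
q = 8*0.5*3*0.8/18^2
q = 9.6000 / 324

0.0296 m/d


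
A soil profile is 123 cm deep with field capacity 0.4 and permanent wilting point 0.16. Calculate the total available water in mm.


AWC = (FC - PWP) * d * 10
AWC = (0.4 - 0.16) * 123 * 10
AWC = 0.2400 * 123 * 10

295.2000 mm


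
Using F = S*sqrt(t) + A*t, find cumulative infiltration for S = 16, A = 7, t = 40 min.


F = S*sqrt(t) + A*t
F = 16*sqrt(40) + 7*40
F = 16*6.324555 + 280

381.1929 mm


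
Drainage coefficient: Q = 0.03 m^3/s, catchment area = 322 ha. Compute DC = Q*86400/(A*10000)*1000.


DC = Q * 86400 / (A * 10000) * 1000
DC = 0.03 * 86400 / (322 * 10000) * 1000
DC = 2592000.0000 / 3220000

0.8050 mm/day


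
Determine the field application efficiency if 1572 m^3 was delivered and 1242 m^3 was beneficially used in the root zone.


Ea = V_root / V_field * 100 = 1242 / 1572 * 100 = 79.0076%

79.0076 %


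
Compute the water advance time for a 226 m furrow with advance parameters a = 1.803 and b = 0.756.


t = (L/a)^(1/b)
t = (226/1.803)^(1/0.756)
t = 125.346644^(1/0.756)

596.0482 min


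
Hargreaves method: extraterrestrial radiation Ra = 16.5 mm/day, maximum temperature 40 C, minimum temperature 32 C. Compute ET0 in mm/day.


Tmean = (Tmax + Tmin)/2 = (40 + 32)/2 = 36.0
ET0 = 0.0023 * 16.5 * (36.0 + 17.8) * sqrt(40 - 32)
ET0 = 0.0023 * 16.5 * 53.8 * 2.828427

5.7748 mm/day


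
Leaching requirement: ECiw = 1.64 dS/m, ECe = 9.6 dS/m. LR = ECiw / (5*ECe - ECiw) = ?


LR = ECiw / (5*ECe - ECiw)
LR = 1.64 / (5*9.6 - 1.64)
LR = 1.64 / 46.3600

0.0354


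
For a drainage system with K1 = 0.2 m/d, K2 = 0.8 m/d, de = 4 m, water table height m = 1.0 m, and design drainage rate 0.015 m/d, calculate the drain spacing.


S^2 = 8*K2*de*m/q + 4*K1*m^2/q
S^2 = 8*0.8*4*1.0/0.015 + 4*0.2*1.0^2/0.015
S = sqrt(1760.0000)

41.9524 m


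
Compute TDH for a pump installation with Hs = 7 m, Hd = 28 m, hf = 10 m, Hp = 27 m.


TDH = Hs + Hd + hf + Hp = 7 + 28 + 10 + 27 = 72

72 m


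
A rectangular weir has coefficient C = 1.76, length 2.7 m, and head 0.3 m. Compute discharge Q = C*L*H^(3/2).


Q = C * L * H^(3/2) = 1.76 * 2.7 * 0.3^1.5 = 1.76 * 2.7 * 0.164317

0.7808 m^3/s


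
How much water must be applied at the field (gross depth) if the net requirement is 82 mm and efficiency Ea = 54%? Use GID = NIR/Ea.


Ea = 54% = 0.54
GID = NIR / Ea = 82 / 0.54 = 151.8519 mm

151.8519 mm


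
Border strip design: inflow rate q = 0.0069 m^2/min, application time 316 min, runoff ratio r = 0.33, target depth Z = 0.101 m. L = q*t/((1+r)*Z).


L = q*t/((1+r)*Z)
L = 0.0069*316/((1+0.33)*0.101)
L = 2.1804/0.13433

16.2317 m


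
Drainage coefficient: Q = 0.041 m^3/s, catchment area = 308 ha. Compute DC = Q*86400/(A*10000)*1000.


DC = Q * 86400 / (A * 10000) * 1000
DC = 0.041 * 86400 / (308 * 10000) * 1000
DC = 3542400.0000 / 3080000

1.1501 mm/day


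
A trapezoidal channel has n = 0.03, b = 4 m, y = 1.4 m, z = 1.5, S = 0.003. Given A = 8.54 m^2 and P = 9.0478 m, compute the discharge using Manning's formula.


R = A/P = 8.54/9.0478 = 0.943876
Q = (1/0.03) * 8.54 * 0.943876^(2/3) * 0.003^0.5

15.0029 m^3/s


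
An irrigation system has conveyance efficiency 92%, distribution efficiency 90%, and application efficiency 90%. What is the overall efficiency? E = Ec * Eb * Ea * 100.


Ec = 0.92, Eb = 0.9, Ea = 0.9
E = 0.92 * 0.9 * 0.9 * 100 = 74.5200%

74.5200 %


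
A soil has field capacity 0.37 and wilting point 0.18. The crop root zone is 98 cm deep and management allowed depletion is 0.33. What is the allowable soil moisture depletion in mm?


SMD = (FC - PWP) * d * MAD * 10
SMD = (0.37 - 0.18) * 98 * 0.33 * 10
SMD = 0.1900 * 98 * 0.33 * 10

61.4460 mm


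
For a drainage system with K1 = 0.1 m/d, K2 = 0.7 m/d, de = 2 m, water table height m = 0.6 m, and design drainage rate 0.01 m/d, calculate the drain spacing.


S^2 = 8*K2*de*m/q + 4*K1*m^2/q
S^2 = 8*0.7*2*0.6/0.01 + 4*0.1*0.6^2/0.01
S = sqrt(686.4000)

26.1992 m


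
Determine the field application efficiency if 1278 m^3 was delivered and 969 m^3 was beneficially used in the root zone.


Ea = V_root / V_field * 100 = 969 / 1278 * 100 = 75.8216%

75.8216 %


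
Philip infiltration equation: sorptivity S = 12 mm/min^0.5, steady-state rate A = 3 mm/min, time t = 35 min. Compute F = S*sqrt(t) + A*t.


F = S*sqrt(t) + A*t
F = 12*sqrt(35) + 3*35
F = 12*5.916080 + 105

175.9930 mm


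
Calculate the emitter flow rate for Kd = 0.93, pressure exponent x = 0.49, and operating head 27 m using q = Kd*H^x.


q = Kd * H^x = 0.93 * 27^0.49 = 0.93 * 5.027687

4.6757 L/h


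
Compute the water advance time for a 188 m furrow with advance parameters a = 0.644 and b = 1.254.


t = (L/a)^(1/b)
t = (188/0.644)^(1/1.254)
t = 291.925466^(1/1.254)

92.4542 min


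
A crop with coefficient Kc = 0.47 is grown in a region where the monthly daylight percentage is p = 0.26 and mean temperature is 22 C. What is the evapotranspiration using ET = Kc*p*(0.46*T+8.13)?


ET = Kc * p * (0.46*T + 8.13)
ET = 0.47 * 0.26 * (0.46*22 + 8.13)
ET = 0.47 * 0.26 * 18.2500

2.2302 mm/day


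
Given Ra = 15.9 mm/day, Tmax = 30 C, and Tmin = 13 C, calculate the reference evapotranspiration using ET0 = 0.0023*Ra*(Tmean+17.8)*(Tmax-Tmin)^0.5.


Tmean = (Tmax + Tmin)/2 = (30 + 13)/2 = 21.5
ET0 = 0.0023 * 15.9 * (21.5 + 17.8) * sqrt(30 - 13)
ET0 = 0.0023 * 15.9 * 39.3 * 4.123106

5.9257 mm/day


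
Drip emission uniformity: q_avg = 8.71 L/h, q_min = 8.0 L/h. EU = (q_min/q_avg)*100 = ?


EU = (q_min/q_avg)*100 = (8.0/8.71)*100 = 91.8485%

91.8485 %


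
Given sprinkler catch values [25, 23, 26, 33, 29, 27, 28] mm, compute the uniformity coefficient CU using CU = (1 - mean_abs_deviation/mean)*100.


mean = 27.285714 mm
MAD = 2.326531 mm
CU = (1 - 2.326531/27.285714)*100

91.4734 %


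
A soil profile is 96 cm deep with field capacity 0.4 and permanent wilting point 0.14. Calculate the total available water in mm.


AWC = (FC - PWP) * d * 10
AWC = (0.4 - 0.14) * 96 * 10
AWC = 0.2600 * 96 * 10

249.6000 mm


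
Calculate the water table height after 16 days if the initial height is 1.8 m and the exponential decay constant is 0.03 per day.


m = m0 * exp(-k*t)
m = 1.8 * exp(-0.03 * 16)
m = 1.8 * exp(-0.4800)

1.1138 m


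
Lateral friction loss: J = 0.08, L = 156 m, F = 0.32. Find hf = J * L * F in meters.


hf = J * L * F = 0.08 * 156 * 0.32 = 3.9936 m

3.9936 m


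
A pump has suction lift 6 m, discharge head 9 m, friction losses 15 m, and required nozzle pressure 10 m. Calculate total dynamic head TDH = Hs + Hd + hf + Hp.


TDH = Hs + Hd + hf + Hp = 6 + 9 + 15 + 10 = 40

40 m


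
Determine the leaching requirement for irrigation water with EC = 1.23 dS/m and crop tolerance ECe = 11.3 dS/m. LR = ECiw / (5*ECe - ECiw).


LR = ECiw / (5*ECe - ECiw)
LR = 1.23 / (5*11.3 - 1.23)
LR = 1.23 / 55.2700

0.0223


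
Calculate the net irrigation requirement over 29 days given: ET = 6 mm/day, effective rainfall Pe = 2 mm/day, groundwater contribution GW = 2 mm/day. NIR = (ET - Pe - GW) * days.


Daily deficit = ET - Pe - GW = 6 - 2 - 2 = 2 mm/day
NIR = 2 * 29 = 58 mm

58.0000 mm


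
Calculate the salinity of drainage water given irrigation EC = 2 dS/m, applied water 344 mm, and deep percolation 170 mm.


EC_dw = EC_iw * D_iw / D_dw
EC_dw = 2 * 344 / 170
EC_dw = 688 / 170

4.0471 dS/m


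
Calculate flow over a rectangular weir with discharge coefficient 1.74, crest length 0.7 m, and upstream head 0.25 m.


Q = C * L * H^(3/2) = 1.74 * 0.7 * 0.25^1.5 = 1.74 * 0.7 * 0.125000

0.1522 m^3/s


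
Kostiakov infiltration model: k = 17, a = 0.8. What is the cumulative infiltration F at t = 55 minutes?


F = k * t^a = 17 * 55^0.8
F = 17 * 24.676874

419.5069 mm


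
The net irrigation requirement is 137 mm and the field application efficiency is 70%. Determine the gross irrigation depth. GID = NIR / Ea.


Ea = 70% = 0.7
GID = NIR / Ea = 137 / 0.7 = 195.7143 mm

195.7143 mm


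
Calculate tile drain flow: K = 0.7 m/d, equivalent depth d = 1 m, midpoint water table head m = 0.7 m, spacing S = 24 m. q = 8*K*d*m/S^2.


q = 8*K*d*m/S^2
q = 8*0.7*1*0.7/24^2
q = 3.9200 / 576

0.0068 m/d


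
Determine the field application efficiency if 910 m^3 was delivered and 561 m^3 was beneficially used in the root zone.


Ea = V_root / V_field * 100 = 561 / 910 * 100 = 61.6484%

61.6484 %


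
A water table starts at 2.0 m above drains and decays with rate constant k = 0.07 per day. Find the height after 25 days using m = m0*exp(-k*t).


m = m0 * exp(-k*t)
m = 2.0 * exp(-0.07 * 25)
m = 2.0 * exp(-1.7500)

0.3475 m


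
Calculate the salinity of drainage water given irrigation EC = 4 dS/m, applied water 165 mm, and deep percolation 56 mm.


EC_dw = EC_iw * D_iw / D_dw
EC_dw = 4 * 165 / 56
EC_dw = 660 / 56

11.7857 dS/m


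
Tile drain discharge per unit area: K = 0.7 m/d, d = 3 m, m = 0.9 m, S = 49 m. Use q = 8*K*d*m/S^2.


q = 8*K*d*m/S^2
q = 8*0.7*3*0.9/49^2
q = 15.1200 / 2401

0.0063 m/d


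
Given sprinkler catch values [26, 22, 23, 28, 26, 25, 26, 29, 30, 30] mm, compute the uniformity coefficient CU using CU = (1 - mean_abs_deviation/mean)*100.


mean = 26.500000 mm
MAD = 2.200000 mm
CU = (1 - 2.200000/26.500000)*100

91.6981 %


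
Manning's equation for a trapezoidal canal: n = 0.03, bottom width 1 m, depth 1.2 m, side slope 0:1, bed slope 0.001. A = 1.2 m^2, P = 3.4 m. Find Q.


R = A/P = 1.2/3.4 = 0.352941
Q = (1/0.03) * 1.2 * 0.352941^(2/3) * 0.001^0.5

0.6317 m^3/s


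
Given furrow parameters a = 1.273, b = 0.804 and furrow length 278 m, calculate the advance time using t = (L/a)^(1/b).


t = (L/a)^(1/b)
t = (278/1.273)^(1/0.804)
t = 218.381775^(1/0.804)

811.8450 min


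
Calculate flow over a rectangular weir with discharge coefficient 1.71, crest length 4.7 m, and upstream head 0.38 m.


Q = C * L * H^(3/2) = 1.71 * 4.7 * 0.38^1.5 = 1.71 * 4.7 * 0.234248

1.8827 m^3/s


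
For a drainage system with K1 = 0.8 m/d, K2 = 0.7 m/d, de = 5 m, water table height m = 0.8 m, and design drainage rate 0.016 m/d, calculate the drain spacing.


S^2 = 8*K2*de*m/q + 4*K1*m^2/q
S^2 = 8*0.7*5*0.8/0.016 + 4*0.8*0.8^2/0.016
S = sqrt(1528.0000)

39.0896 m


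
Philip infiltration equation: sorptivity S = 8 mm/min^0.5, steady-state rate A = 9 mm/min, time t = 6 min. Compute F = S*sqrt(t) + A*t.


F = S*sqrt(t) + A*t
F = 8*sqrt(6) + 9*6
F = 8*2.449490 + 54

73.5959 mm


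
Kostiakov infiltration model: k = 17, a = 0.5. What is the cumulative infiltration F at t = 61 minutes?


F = k * t^a = 17 * 61^0.5
F = 17 * 7.810250

132.7742 mm


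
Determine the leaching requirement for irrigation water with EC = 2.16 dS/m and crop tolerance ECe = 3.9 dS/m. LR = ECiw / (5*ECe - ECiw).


LR = ECiw / (5*ECe - ECiw)
LR = 2.16 / (5*3.9 - 2.16)
LR = 2.16 / 17.3400

0.1246


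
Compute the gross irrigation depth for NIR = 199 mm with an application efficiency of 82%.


Ea = 82% = 0.82
GID = NIR / Ea = 199 / 0.82 = 242.6829 mm

242.6829 mm


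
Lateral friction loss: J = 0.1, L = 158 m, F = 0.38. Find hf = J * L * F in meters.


hf = J * L * F = 0.1 * 158 * 0.38 = 6.0040 m

6.0040 m


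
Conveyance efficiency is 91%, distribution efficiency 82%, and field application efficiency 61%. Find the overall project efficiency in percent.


Ec = 0.91, Eb = 0.82, Ea = 0.61
E = 0.91 * 0.82 * 0.61 * 100 = 45.5182%

45.5182 %


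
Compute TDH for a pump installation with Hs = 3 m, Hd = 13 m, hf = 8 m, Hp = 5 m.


TDH = Hs + Hd + hf + Hp = 3 + 13 + 8 + 5 = 29

29 m


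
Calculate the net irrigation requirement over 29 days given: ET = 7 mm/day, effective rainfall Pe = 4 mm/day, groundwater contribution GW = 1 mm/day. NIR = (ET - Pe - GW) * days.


Daily deficit = ET - Pe - GW = 7 - 4 - 1 = 2 mm/day
NIR = 2 * 29 = 58 mm

58.0000 mm


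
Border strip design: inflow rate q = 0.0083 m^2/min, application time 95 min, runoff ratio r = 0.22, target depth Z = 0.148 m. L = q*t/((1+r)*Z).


L = q*t/((1+r)*Z)
L = 0.0083*95/((1+0.22)*0.148)
L = 0.7885/0.18056

4.3670 m


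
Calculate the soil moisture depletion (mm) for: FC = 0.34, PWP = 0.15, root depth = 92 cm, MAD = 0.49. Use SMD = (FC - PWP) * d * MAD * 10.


SMD = (FC - PWP) * d * MAD * 10
SMD = (0.34 - 0.15) * 92 * 0.49 * 10
SMD = 0.1900 * 92 * 0.49 * 10

85.6520 mm


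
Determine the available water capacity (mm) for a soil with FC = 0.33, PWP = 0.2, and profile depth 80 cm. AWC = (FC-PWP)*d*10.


AWC = (FC - PWP) * d * 10
AWC = (0.33 - 0.2) * 80 * 10
AWC = 0.1300 * 80 * 10

104.0000 mm


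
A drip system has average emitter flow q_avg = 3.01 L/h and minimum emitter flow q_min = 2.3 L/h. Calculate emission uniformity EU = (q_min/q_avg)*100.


EU = (q_min/q_avg)*100 = (2.3/3.01)*100 = 76.4120%

76.4120 %


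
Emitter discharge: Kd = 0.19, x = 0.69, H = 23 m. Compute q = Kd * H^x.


q = Kd * H^x = 0.19 * 23^0.69 = 0.19 * 8.701462

1.6533 L/h
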